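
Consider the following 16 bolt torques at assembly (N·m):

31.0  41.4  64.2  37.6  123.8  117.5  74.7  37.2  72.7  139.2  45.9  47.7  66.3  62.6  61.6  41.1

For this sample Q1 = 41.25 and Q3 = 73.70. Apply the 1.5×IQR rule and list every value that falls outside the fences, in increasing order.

IQR = Q3 − Q1 = 73.70 − 41.25 = 32.45.
Lower fence = Q1 − 1.5·IQR = 41.25 − 48.675 = -7.425.
Upper fence = Q3 + 1.5·IQR = 73.70 + 48.675 = 122.375.
123.8 > 122.375 → outlier.
139.2 > 122.375 → outlier.
All remaining values lie within [-7.425, 122.375].

123.8, 139.2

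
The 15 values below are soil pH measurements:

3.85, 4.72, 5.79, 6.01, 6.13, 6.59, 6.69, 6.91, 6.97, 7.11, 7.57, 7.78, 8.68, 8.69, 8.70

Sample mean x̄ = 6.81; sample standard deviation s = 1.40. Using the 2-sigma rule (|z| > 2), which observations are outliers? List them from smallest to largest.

Cutoffs at x̄ ± 2s: 6.81 ± 2·1.40 = [4.01, 9.61].
3.85: z = -2.11, |z| > 2 → outlier.
Every other value lies within [4.01, 9.61].

3.85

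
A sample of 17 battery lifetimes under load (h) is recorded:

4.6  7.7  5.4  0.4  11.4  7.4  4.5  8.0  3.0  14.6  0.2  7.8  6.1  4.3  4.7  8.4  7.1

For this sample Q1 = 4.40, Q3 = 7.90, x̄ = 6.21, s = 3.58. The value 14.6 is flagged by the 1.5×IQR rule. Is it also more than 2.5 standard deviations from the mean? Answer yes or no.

z = (14.6 − 6.21) / 3.58 = 2.34.
|z| = 2.34 ≤ 2.5.

no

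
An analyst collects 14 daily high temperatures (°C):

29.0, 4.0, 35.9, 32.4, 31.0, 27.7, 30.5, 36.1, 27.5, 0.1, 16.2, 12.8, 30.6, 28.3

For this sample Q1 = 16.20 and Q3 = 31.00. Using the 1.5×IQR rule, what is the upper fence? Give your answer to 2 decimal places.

53.20

IQR = Q3 − Q1 = 31.00 − 16.20 = 14.80.
Lower fence = Q1 − 1.5·IQR = 16.20 − 22.20 = -6.00.
Upper fence = Q3 + 1.5·IQR = 31.00 + 22.20 = 53.20.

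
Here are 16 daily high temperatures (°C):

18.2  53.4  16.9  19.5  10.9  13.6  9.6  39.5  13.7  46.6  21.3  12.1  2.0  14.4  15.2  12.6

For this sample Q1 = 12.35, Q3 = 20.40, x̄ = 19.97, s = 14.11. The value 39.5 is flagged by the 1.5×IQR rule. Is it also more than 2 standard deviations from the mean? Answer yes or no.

no

z = (39.5 − 19.97) / 14.11 = 1.38.
|z| = 1.38 ≤ 2.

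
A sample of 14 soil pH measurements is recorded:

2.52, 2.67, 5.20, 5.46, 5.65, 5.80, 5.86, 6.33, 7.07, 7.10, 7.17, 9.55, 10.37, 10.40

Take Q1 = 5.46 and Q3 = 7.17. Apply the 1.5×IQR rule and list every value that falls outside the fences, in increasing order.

IQR = Q3 − Q1 = 7.17 − 5.46 = 1.71.
Lower fence = Q1 − 1.5·IQR = 5.46 − 2.565 = 2.895.
Upper fence = Q3 + 1.5·IQR = 7.17 + 2.565 = 9.735.
2.52 < 2.895 → outlier.
2.67 < 2.895 → outlier.
10.37 > 9.735 → outlier.
10.40 > 9.735 → outlier.
All remaining values lie within [2.895, 9.735].

2.52, 2.67, 10.37, 10.40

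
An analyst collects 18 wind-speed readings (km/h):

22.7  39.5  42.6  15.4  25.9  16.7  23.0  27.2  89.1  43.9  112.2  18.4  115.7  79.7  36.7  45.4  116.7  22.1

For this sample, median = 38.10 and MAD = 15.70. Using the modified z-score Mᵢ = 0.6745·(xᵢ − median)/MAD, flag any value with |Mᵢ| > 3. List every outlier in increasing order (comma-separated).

|Mᵢ| > 3 ⇔ |xᵢ − 38.10| > 3·15.70/0.6745 = 69.83.
So outliers lie outside [-31.73, 107.93].
112.2: M = 3.18 → outlier.
115.7: M = 3.33 → outlier.
116.7: M = 3.38 → outlier.

112.2, 115.7, 116.7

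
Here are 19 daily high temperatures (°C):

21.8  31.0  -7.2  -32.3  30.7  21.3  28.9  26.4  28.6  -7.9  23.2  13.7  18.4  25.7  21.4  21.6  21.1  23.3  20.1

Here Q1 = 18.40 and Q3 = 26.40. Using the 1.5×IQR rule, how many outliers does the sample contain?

IQR = 8.00; fences at 18.40 − 12.00 = 6.40 and 26.40 + 12.00 = 38.40.
Outside the cutoffs: -32.3, -7.9, -7.2.

3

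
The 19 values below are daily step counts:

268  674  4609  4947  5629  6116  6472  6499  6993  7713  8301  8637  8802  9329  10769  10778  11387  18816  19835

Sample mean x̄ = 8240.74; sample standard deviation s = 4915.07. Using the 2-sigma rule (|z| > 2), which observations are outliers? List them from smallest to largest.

Cutoffs at x̄ ± 2s: 8240.74 ± 2·4915.07 = [-1589.40, 18070.88].
18816: z = 2.15, |z| > 2 → outlier.
19835: z = 2.36, |z| > 2 → outlier.
Every other value lies within [-1589.40, 18070.88].

18816, 19835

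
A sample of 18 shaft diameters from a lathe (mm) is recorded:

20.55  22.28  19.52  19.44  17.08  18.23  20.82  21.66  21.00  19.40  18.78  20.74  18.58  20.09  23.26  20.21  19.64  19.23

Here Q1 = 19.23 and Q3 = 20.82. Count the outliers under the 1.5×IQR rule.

1

IQR = 1.59; fences at 19.23 − 2.385 = 16.845 and 20.82 + 2.385 = 23.205.
Outside the cutoffs: 23.26.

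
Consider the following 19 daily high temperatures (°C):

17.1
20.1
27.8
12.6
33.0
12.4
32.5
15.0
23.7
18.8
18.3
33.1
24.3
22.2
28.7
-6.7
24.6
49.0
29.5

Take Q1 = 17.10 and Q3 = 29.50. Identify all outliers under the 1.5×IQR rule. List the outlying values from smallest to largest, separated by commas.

IQR = Q3 − Q1 = 29.50 − 17.10 = 12.40.
Lower fence = Q1 − 1.5·IQR = 17.10 − 18.60 = -1.50.
Upper fence = Q3 + 1.5·IQR = 29.50 + 18.60 = 48.10.
-6.7 < -1.50 → outlier.
49.0 > 48.10 → outlier.
All remaining values lie within [-1.50, 48.10].

-6.7, 49.0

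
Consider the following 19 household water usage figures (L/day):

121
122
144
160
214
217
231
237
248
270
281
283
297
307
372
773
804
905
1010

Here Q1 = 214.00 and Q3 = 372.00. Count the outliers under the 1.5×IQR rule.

4

IQR = 158.00; fences at 214.00 − 237.00 = -23.00 and 372.00 + 237.00 = 609.00.
Outside the cutoffs: 773, 804, 905, 1010.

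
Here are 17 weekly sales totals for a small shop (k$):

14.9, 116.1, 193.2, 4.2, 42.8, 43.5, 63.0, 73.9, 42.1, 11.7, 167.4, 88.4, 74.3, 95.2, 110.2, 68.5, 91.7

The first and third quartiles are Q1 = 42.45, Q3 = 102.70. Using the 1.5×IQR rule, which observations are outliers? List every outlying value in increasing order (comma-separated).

IQR = Q3 − Q1 = 102.70 − 42.45 = 60.25.
Lower fence = Q1 − 1.5·IQR = 42.45 − 90.375 = -47.925.
Upper fence = Q3 + 1.5·IQR = 102.70 + 90.375 = 193.075.
193.2 > 193.075 → outlier.
All remaining values lie within [-47.925, 193.075].

193.2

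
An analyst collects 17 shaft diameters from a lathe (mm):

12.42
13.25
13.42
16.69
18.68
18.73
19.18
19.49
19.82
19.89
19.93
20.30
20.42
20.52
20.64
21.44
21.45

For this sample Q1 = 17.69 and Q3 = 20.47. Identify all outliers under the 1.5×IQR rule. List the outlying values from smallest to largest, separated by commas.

12.42, 13.25, 13.42

IQR = Q3 − Q1 = 20.47 − 17.69 = 2.78.
Lower fence = Q1 − 1.5·IQR = 17.69 − 4.17 = 13.52.
Upper fence = Q3 + 1.5·IQR = 20.47 + 4.17 = 24.64.
12.42 < 13.52 → outlier.
13.25 < 13.52 → outlier.
13.42 < 13.52 → outlier.
All remaining values lie within [13.52, 24.64].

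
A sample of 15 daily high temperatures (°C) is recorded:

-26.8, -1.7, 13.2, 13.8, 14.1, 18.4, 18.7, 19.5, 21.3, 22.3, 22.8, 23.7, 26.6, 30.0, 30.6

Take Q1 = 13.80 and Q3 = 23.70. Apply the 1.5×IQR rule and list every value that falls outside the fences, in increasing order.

-26.8, -1.7

IQR = Q3 − Q1 = 23.70 − 13.80 = 9.90.
Lower fence = Q1 − 1.5·IQR = 13.80 − 14.85 = -1.05.
Upper fence = Q3 + 1.5·IQR = 23.70 + 14.85 = 38.55.
-26.8 < -1.05 → outlier.
-1.7 < -1.05 → outlier.
All remaining values lie within [-1.05, 38.55].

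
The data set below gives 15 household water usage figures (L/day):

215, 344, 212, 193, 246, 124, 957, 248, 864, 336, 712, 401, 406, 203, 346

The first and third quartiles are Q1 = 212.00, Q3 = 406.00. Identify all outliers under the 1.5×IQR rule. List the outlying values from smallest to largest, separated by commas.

IQR = Q3 − Q1 = 406.00 − 212.00 = 194.00.
Lower fence = Q1 − 1.5·IQR = 212.00 − 291.00 = -79.00.
Upper fence = Q3 + 1.5·IQR = 406.00 + 291.00 = 697.00.
712 > 697.00 → outlier.
864 > 697.00 → outlier.
957 > 697.00 → outlier.
All remaining values lie within [-79.00, 697.00].

712, 864, 957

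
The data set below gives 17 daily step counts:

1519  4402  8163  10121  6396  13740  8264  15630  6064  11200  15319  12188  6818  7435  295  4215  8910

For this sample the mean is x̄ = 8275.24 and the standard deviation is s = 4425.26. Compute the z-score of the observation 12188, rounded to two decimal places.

0.88

z = (12188 − 8275.24) / 4425.26 = 0.88.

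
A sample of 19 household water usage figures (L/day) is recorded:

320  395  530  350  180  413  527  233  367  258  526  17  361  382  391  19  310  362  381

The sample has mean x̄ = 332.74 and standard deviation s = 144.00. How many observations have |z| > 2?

2

Cutoffs: x̄ ± 2s = [44.74, 620.74].
Outside the cutoffs: 17, 19.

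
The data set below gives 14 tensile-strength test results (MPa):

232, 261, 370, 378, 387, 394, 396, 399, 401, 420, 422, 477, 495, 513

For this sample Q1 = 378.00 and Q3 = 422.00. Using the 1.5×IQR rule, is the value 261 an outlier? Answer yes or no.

yes

IQR = Q3 − Q1 = 422.00 − 378.00 = 44.00.
Lower fence = Q1 − 1.5·IQR = 378.00 − 66.00 = 312.00.
Upper fence = Q3 + 1.5·IQR = 422.00 + 66.00 = 488.00.
261 lies below the lower fence.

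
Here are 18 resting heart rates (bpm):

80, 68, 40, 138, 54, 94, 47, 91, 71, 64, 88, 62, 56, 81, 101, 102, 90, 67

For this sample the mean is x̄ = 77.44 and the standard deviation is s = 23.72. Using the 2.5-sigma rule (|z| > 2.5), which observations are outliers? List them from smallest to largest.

138

Cutoffs at x̄ ± 2.5s: 77.44 ± 2.5·23.72 = [18.14, 136.74].
138: z = 2.55, |z| > 2.5 → outlier.
Every other value lies within [18.14, 136.74].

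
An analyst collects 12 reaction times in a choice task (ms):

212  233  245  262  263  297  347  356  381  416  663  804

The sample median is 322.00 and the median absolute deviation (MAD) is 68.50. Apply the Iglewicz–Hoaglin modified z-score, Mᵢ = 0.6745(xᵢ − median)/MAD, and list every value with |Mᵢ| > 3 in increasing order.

663, 804

|Mᵢ| > 3 ⇔ |xᵢ − 322.00| > 3·68.50/0.6745 = 304.67.
So outliers lie outside [17.33, 626.67].
663: M = 3.36 → outlier.
804: M = 4.75 → outlier.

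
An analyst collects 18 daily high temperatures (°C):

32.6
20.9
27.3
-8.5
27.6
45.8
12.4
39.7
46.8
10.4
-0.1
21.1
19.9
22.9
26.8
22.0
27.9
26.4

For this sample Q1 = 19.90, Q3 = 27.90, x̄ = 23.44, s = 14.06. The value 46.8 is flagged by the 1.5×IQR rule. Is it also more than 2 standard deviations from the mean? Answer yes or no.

no

z = (46.8 − 23.44) / 14.06 = 1.66.
|z| = 1.66 ≤ 2.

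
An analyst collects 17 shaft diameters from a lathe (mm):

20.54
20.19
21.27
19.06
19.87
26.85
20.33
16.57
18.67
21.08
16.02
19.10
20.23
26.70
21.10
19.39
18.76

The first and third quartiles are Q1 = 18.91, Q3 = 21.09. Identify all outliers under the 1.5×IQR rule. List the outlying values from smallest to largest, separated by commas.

26.70, 26.85

IQR = Q3 − Q1 = 21.09 − 18.91 = 2.18.
Lower fence = Q1 − 1.5·IQR = 18.91 − 3.27 = 15.64.
Upper fence = Q3 + 1.5·IQR = 21.09 + 3.27 = 24.36.
26.70 > 24.36 → outlier.
26.85 > 24.36 → outlier.
All remaining values lie within [15.64, 24.36].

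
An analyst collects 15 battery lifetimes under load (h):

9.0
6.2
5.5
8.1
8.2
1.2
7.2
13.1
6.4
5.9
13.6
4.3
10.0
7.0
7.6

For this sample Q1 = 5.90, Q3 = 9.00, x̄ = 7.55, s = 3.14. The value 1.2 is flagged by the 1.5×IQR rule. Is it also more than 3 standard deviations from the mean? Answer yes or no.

no

z = (1.2 − 7.55) / 3.14 = -2.02.
|z| = 2.02 ≤ 3.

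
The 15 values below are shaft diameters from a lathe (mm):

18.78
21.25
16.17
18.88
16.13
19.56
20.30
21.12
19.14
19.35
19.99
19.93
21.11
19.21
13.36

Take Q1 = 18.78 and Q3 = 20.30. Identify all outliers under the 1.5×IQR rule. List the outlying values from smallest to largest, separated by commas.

IQR = Q3 − Q1 = 20.30 − 18.78 = 1.52.
Lower fence = Q1 − 1.5·IQR = 18.78 − 2.28 = 16.50.
Upper fence = Q3 + 1.5·IQR = 20.30 + 2.28 = 22.58.
13.36 < 16.50 → outlier.
16.13 < 16.50 → outlier.
16.17 < 16.50 → outlier.
All remaining values lie within [16.50, 22.58].

13.36, 16.13, 16.17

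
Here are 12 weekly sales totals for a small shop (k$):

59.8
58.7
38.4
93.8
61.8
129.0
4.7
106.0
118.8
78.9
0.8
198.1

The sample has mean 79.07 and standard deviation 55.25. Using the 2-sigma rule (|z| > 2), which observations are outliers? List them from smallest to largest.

Cutoffs at x̄ ± 2s: 79.07 ± 2·55.25 = [-31.43, 189.57].
198.1: z = 2.15, |z| > 2 → outlier.
Every other value lies within [-31.43, 189.57].

198.1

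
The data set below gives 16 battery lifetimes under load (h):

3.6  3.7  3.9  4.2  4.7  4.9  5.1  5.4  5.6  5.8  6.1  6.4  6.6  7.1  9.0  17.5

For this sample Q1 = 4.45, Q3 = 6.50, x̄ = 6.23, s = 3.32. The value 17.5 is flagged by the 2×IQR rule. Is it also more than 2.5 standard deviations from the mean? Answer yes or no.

yes

z = (17.5 − 6.23) / 3.32 = 3.39.
|z| = 3.39 > 2.5.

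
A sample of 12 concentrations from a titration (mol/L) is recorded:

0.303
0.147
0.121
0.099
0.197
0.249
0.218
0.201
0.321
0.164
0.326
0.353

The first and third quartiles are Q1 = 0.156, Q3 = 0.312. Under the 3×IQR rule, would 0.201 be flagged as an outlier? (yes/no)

no

IQR = Q3 − Q1 = 0.312 − 0.156 = 0.156.
Lower fence = Q1 − 3·IQR = 0.156 − 0.468 = -0.312.
Upper fence = Q3 + 3·IQR = 0.312 + 0.468 = 0.780.
0.201 lies within [-0.312, 0.780].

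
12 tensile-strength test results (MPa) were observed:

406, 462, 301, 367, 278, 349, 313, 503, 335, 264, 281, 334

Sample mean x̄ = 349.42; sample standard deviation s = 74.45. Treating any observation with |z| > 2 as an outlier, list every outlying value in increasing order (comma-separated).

503

Cutoffs at x̄ ± 2s: 349.42 ± 2·74.45 = [200.52, 498.32].
503: z = 2.06, |z| > 2 → outlier.
Every other value lies within [200.52, 498.32].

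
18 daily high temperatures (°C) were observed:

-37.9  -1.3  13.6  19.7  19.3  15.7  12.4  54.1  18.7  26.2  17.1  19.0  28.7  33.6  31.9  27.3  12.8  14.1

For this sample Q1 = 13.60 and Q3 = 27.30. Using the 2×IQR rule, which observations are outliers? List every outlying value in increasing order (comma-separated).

-37.9

IQR = Q3 − Q1 = 27.30 − 13.60 = 13.70.
Lower fence = Q1 − 2·IQR = 13.60 − 27.40 = -13.80.
Upper fence = Q3 + 2·IQR = 27.30 + 27.40 = 54.70.
-37.9 < -13.80 → outlier.
All remaining values lie within [-13.80, 54.70].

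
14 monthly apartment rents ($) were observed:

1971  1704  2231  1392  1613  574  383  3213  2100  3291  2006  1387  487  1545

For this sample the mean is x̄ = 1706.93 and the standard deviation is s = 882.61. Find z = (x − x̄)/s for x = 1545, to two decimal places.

z = (1545 − 1706.93) / 882.61 = -0.18.

-0.18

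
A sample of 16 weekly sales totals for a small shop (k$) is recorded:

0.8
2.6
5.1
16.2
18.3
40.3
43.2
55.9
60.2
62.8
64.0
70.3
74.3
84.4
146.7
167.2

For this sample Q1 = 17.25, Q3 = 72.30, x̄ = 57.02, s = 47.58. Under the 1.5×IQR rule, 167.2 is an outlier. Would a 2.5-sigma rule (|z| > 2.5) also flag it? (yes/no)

z = (167.2 − 57.02) / 47.58 = 2.32.
|z| = 2.32 ≤ 2.5.

no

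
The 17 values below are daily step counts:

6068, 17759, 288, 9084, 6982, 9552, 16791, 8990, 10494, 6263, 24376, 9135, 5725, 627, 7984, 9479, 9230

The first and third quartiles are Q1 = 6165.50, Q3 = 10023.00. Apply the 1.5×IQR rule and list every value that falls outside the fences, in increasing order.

288, 16791, 17759, 24376

IQR = Q3 − Q1 = 10023.00 − 6165.50 = 3857.50.
Lower fence = Q1 − 1.5·IQR = 6165.50 − 5786.25 = 379.25.
Upper fence = Q3 + 1.5·IQR = 10023.00 + 5786.25 = 15809.25.
288 < 379.25 → outlier.
16791 > 15809.25 → outlier.
17759 > 15809.25 → outlier.
24376 > 15809.25 → outlier.
All remaining values lie within [379.25, 15809.25].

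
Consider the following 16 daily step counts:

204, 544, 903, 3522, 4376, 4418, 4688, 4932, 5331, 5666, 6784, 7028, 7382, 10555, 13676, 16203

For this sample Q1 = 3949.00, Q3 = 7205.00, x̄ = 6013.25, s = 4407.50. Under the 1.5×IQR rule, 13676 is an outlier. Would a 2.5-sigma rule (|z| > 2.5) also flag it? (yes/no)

z = (13676 − 6013.25) / 4407.50 = 1.74.
|z| = 1.74 ≤ 2.5.

no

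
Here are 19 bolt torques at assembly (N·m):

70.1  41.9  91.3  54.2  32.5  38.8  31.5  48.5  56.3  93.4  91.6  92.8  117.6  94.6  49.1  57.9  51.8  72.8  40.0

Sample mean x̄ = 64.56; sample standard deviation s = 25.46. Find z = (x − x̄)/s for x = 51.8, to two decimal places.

-0.50

z = (51.8 − 64.56) / 25.46 = -0.50.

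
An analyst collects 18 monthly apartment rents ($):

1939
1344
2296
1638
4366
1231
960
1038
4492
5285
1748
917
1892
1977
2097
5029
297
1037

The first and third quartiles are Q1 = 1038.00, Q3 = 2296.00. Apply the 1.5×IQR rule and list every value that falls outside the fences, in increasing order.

4366, 4492, 5029, 5285

IQR = Q3 − Q1 = 2296.00 − 1038.00 = 1258.00.
Lower fence = Q1 − 1.5·IQR = 1038.00 − 1887.00 = -849.00.
Upper fence = Q3 + 1.5·IQR = 2296.00 + 1887.00 = 4183.00.
4366 > 4183.00 → outlier.
4492 > 4183.00 → outlier.
5029 > 4183.00 → outlier.
5285 > 4183.00 → outlier.
All remaining values lie within [-849.00, 4183.00].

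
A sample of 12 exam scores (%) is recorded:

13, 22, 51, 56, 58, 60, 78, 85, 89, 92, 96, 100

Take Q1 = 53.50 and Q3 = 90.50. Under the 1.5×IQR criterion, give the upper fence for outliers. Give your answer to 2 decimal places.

146.00

IQR = Q3 − Q1 = 90.50 − 53.50 = 37.00.
Lower fence = Q1 − 1.5·IQR = 53.50 − 55.50 = -2.00.
Upper fence = Q3 + 1.5·IQR = 90.50 + 55.50 = 146.00.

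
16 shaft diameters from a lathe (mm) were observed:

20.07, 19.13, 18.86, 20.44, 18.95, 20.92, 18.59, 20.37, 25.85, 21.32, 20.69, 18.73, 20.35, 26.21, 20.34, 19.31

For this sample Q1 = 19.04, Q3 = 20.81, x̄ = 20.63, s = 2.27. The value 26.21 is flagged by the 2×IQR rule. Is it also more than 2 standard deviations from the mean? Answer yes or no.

z = (26.21 − 20.63) / 2.27 = 2.46.
|z| = 2.46 > 2.

yes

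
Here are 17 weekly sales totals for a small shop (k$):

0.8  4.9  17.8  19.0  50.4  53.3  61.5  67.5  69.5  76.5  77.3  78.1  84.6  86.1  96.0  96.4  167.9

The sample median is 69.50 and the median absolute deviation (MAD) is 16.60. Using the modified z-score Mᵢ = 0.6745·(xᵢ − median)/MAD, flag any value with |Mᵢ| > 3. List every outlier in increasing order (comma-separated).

|Mᵢ| > 3 ⇔ |xᵢ − 69.50| > 3·16.60/0.6745 = 73.83.
So outliers lie outside [-4.33, 143.33].
167.9: M = 4.00 → outlier.

167.9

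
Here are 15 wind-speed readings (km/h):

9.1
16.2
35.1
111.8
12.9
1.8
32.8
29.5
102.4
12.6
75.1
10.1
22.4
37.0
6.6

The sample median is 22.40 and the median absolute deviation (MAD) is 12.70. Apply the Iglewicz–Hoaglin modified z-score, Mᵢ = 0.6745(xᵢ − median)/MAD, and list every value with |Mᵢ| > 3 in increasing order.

|Mᵢ| > 3 ⇔ |xᵢ − 22.40| > 3·12.70/0.6745 = 56.49.
So outliers lie outside [-34.09, 78.89].
102.4: M = 4.25 → outlier.
111.8: M = 4.75 → outlier.

102.4, 111.8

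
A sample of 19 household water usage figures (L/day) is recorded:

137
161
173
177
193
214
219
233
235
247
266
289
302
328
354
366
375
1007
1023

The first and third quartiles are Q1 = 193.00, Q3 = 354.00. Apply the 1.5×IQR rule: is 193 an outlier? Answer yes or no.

IQR = Q3 − Q1 = 354.00 − 193.00 = 161.00.
Lower fence = Q1 − 1.5·IQR = 193.00 − 241.50 = -48.50.
Upper fence = Q3 + 1.5·IQR = 354.00 + 241.50 = 595.50.
193 lies within [-48.50, 595.50].

no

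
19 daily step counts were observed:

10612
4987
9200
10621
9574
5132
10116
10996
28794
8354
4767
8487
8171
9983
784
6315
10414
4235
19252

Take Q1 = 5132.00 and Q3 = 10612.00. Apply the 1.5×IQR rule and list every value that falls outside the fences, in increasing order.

19252, 28794

IQR = Q3 − Q1 = 10612.00 − 5132.00 = 5480.00.
Lower fence = Q1 − 1.5·IQR = 5132.00 − 8220.00 = -3088.00.
Upper fence = Q3 + 1.5·IQR = 10612.00 + 8220.00 = 18832.00.
19252 > 18832.00 → outlier.
28794 > 18832.00 → outlier.
All remaining values lie within [-3088.00, 18832.00].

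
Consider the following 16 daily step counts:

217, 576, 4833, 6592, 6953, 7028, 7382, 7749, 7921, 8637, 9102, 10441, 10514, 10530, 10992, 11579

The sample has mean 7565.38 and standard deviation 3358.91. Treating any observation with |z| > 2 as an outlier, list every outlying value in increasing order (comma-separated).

Cutoffs at x̄ ± 2s: 7565.38 ± 2·3358.91 = [847.56, 14283.20].
217: z = -2.19, |z| > 2 → outlier.
576: z = -2.08, |z| > 2 → outlier.
Every other value lies within [847.56, 14283.20].

217, 576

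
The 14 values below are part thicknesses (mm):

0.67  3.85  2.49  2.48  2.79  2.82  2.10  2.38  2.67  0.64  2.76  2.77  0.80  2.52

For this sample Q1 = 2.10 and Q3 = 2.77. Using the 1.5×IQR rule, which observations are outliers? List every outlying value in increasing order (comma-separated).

IQR = Q3 − Q1 = 2.77 − 2.10 = 0.67.
Lower fence = Q1 − 1.5·IQR = 2.10 − 1.005 = 1.095.
Upper fence = Q3 + 1.5·IQR = 2.77 + 1.005 = 3.775.
0.64 < 1.095 → outlier.
0.67 < 1.095 → outlier.
0.80 < 1.095 → outlier.
3.85 > 3.775 → outlier.
All remaining values lie within [1.095, 3.775].

0.64, 0.67, 0.80, 3.85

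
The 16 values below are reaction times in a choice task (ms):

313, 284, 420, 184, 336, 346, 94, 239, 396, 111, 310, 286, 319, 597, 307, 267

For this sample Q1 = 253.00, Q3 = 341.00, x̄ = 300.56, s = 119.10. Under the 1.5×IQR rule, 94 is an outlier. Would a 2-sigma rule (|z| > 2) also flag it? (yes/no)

z = (94 − 300.56) / 119.10 = -1.73.
|z| = 1.73 ≤ 2.

no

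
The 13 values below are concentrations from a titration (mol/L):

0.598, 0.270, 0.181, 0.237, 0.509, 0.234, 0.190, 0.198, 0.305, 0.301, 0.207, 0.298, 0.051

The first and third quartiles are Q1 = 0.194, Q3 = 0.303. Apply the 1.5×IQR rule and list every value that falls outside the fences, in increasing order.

IQR = Q3 − Q1 = 0.303 − 0.194 = 0.109.
Lower fence = Q1 − 1.5·IQR = 0.194 − 0.1635 = 0.0305.
Upper fence = Q3 + 1.5·IQR = 0.303 + 0.1635 = 0.4665.
0.509 > 0.4665 → outlier.
0.598 > 0.4665 → outlier.
All remaining values lie within [0.0305, 0.4665].

0.509, 0.598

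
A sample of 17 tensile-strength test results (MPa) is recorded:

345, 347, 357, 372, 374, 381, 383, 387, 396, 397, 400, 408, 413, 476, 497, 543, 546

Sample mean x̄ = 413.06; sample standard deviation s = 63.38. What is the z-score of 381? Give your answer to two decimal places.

-0.51

z = (381 − 413.06) / 63.38 = -0.51.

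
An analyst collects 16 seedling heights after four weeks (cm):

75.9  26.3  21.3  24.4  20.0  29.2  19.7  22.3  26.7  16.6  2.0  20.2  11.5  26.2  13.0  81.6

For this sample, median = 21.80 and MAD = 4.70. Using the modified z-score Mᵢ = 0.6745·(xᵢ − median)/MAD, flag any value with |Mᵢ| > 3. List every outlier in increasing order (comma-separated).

75.9, 81.6

|Mᵢ| > 3 ⇔ |xᵢ − 21.80| > 3·4.70/0.6745 = 20.90.
So outliers lie outside [0.90, 42.70].
75.9: M = 7.76 → outlier.
81.6: M = 8.58 → outlier.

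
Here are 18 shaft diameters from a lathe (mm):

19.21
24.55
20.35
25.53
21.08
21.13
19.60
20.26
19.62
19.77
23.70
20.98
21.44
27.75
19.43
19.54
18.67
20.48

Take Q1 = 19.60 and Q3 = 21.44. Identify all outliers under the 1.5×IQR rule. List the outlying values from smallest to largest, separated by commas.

IQR = Q3 − Q1 = 21.44 − 19.60 = 1.84.
Lower fence = Q1 − 1.5·IQR = 19.60 − 2.76 = 16.84.
Upper fence = Q3 + 1.5·IQR = 21.44 + 2.76 = 24.20.
24.55 > 24.20 → outlier.
25.53 > 24.20 → outlier.
27.75 > 24.20 → outlier.
All remaining values lie within [16.84, 24.20].

24.55, 25.53, 27.75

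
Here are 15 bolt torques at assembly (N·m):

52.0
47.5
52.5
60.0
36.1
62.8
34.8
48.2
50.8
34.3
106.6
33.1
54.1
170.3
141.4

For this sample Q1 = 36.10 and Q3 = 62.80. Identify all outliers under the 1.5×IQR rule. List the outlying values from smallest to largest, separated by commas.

106.6, 141.4, 170.3

IQR = Q3 − Q1 = 62.80 − 36.10 = 26.70.
Lower fence = Q1 − 1.5·IQR = 36.10 − 40.05 = -3.95.
Upper fence = Q3 + 1.5·IQR = 62.80 + 40.05 = 102.85.
106.6 > 102.85 → outlier.
141.4 > 102.85 → outlier.
170.3 > 102.85 → outlier.
All remaining values lie within [-3.95, 102.85].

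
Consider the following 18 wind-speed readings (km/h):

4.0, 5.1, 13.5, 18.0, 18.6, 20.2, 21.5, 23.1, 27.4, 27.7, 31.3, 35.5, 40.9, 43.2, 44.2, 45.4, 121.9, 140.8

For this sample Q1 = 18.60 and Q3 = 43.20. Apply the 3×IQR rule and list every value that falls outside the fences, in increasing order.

IQR = Q3 − Q1 = 43.20 − 18.60 = 24.60.
Lower fence = Q1 − 3·IQR = 18.60 − 73.80 = -55.20.
Upper fence = Q3 + 3·IQR = 43.20 + 73.80 = 117.00.
121.9 > 117.00 → outlier.
140.8 > 117.00 → outlier.
All remaining values lie within [-55.20, 117.00].

121.9, 140.8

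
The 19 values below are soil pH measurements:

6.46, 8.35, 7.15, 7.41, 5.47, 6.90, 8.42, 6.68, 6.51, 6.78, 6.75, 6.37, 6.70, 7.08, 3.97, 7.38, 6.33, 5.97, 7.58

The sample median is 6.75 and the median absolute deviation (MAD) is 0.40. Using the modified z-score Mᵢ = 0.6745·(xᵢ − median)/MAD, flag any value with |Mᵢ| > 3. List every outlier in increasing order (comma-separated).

|Mᵢ| > 3 ⇔ |xᵢ − 6.75| > 3·0.40/0.6745 = 1.78.
So outliers lie outside [4.97, 8.53].
3.97: M = -4.69 → outlier.

3.97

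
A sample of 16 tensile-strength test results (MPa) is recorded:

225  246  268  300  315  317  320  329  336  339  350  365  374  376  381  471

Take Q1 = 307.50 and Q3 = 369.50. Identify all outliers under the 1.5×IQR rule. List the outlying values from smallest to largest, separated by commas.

471

IQR = Q3 − Q1 = 369.50 − 307.50 = 62.00.
Lower fence = Q1 − 1.5·IQR = 307.50 − 93.00 = 214.50.
Upper fence = Q3 + 1.5·IQR = 369.50 + 93.00 = 462.50.
471 > 462.50 → outlier.
All remaining values lie within [214.50, 462.50].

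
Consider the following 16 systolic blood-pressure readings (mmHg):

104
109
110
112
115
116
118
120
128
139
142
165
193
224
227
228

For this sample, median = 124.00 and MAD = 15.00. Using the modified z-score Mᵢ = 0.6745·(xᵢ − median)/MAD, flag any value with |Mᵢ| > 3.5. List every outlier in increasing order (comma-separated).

|Mᵢ| > 3.5 ⇔ |xᵢ − 124.00| > 3.5·15.00/0.6745 = 77.84.
So outliers lie outside [46.16, 201.84].
224: M = 4.50 → outlier.
227: M = 4.63 → outlier.
228: M = 4.68 → outlier.

224, 227, 228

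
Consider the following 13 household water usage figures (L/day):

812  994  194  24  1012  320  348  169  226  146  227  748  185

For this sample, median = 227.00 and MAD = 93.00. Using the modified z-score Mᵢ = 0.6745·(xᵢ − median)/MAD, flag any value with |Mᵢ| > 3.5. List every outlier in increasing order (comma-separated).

748, 812, 994, 1012

|Mᵢ| > 3.5 ⇔ |xᵢ − 227.00| > 3.5·93.00/0.6745 = 482.58.
So outliers lie outside [-255.58, 709.58].
748: M = 3.78 → outlier.
812: M = 4.24 → outlier.
994: M = 5.56 → outlier.
1012: M = 5.69 → outlier.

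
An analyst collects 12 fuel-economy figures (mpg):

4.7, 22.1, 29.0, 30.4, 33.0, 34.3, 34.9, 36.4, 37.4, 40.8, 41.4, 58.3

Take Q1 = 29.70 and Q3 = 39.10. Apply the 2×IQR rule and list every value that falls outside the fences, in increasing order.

IQR = Q3 − Q1 = 39.10 − 29.70 = 9.40.
Lower fence = Q1 − 2·IQR = 29.70 − 18.80 = 10.90.
Upper fence = Q3 + 2·IQR = 39.10 + 18.80 = 57.90.
4.7 < 10.90 → outlier.
58.3 > 57.90 → outlier.
All remaining values lie within [10.90, 57.90].

4.7, 58.3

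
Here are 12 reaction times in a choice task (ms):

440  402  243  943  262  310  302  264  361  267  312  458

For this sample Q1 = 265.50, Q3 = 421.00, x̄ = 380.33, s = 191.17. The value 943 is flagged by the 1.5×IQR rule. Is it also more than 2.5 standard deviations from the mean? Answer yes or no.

yes

z = (943 − 380.33) / 191.17 = 2.94.
|z| = 2.94 > 2.5.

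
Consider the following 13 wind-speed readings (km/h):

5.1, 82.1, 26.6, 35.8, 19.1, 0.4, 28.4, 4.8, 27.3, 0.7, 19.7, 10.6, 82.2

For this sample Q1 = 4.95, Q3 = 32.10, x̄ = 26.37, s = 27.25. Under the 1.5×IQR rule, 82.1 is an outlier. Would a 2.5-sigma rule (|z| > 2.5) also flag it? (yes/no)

z = (82.1 − 26.37) / 27.25 = 2.05.
|z| = 2.05 ≤ 2.5.

no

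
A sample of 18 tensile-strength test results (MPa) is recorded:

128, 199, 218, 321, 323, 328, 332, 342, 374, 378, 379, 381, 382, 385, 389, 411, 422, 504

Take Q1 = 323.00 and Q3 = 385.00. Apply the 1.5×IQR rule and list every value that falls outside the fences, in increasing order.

128, 199, 218, 504

IQR = Q3 − Q1 = 385.00 − 323.00 = 62.00.
Lower fence = Q1 − 1.5·IQR = 323.00 − 93.00 = 230.00.
Upper fence = Q3 + 1.5·IQR = 385.00 + 93.00 = 478.00.
128 < 230.00 → outlier.
199 < 230.00 → outlier.
218 < 230.00 → outlier.
504 > 478.00 → outlier.
All remaining values lie within [230.00, 478.00].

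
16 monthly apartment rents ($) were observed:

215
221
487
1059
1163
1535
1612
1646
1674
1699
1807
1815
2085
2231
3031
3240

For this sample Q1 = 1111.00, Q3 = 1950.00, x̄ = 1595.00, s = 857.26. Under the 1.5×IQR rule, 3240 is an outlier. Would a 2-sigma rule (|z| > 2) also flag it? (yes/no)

z = (3240 − 1595.00) / 857.26 = 1.92.
|z| = 1.92 ≤ 2.

no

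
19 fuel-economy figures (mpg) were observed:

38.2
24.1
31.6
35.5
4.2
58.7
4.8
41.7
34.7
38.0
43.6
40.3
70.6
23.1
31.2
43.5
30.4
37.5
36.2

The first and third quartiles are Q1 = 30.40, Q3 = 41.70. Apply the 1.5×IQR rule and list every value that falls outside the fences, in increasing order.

IQR = Q3 − Q1 = 41.70 − 30.40 = 11.30.
Lower fence = Q1 − 1.5·IQR = 30.40 − 16.95 = 13.45.
Upper fence = Q3 + 1.5·IQR = 41.70 + 16.95 = 58.65.
4.2 < 13.45 → outlier.
4.8 < 13.45 → outlier.
58.7 > 58.65 → outlier.
70.6 > 58.65 → outlier.
All remaining values lie within [13.45, 58.65].

4.2, 4.8, 58.7, 70.6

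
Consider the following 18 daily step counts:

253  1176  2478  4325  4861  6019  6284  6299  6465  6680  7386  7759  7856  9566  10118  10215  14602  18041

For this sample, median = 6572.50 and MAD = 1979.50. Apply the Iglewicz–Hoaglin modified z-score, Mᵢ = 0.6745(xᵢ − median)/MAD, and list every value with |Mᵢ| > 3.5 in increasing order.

|Mᵢ| > 3.5 ⇔ |xᵢ − 6572.50| > 3.5·1979.50/0.6745 = 10271.68.
So outliers lie outside [-3699.18, 16844.18].
18041: M = 3.91 → outlier.

18041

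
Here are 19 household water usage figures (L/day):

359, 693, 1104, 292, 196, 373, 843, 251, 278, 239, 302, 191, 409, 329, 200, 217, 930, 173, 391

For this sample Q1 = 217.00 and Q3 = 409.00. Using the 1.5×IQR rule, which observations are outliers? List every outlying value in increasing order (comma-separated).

843, 930, 1104

IQR = Q3 − Q1 = 409.00 − 217.00 = 192.00.
Lower fence = Q1 − 1.5·IQR = 217.00 − 288.00 = -71.00.
Upper fence = Q3 + 1.5·IQR = 409.00 + 288.00 = 697.00.
843 > 697.00 → outlier.
930 > 697.00 → outlier.
1104 > 697.00 → outlier.
All remaining values lie within [-71.00, 697.00].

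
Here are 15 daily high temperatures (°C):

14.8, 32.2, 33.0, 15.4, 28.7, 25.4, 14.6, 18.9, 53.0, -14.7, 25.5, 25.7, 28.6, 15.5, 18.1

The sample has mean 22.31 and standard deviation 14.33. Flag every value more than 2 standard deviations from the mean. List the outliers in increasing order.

-14.7, 53.0

Cutoffs at x̄ ± 2s: 22.31 ± 2·14.33 = [-6.35, 50.97].
-14.7: z = -2.58, |z| > 2 → outlier.
53.0: z = 2.14, |z| > 2 → outlier.
Every other value lies within [-6.35, 50.97].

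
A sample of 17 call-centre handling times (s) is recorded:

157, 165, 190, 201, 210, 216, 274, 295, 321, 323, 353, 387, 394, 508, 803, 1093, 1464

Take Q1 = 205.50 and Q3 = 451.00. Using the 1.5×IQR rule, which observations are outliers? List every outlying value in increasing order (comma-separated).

1093, 1464

IQR = Q3 − Q1 = 451.00 − 205.50 = 245.50.
Lower fence = Q1 − 1.5·IQR = 205.50 − 368.25 = -162.75.
Upper fence = Q3 + 1.5·IQR = 451.00 + 368.25 = 819.25.
1093 > 819.25 → outlier.
1464 > 819.25 → outlier.
All remaining values lie within [-162.75, 819.25].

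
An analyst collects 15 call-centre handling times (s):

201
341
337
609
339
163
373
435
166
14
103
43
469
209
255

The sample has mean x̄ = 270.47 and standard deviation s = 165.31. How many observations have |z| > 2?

Cutoffs: x̄ ± 2s = [-60.15, 601.09].
Outside the cutoffs: 609.

1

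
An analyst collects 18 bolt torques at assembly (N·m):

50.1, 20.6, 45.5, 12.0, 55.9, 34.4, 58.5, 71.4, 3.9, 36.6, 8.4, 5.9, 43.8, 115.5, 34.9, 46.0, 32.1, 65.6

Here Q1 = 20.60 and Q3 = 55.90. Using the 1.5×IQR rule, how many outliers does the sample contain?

IQR = 35.30; fences at 20.60 − 52.95 = -32.35 and 55.90 + 52.95 = 108.85.
Outside the cutoffs: 115.5.

1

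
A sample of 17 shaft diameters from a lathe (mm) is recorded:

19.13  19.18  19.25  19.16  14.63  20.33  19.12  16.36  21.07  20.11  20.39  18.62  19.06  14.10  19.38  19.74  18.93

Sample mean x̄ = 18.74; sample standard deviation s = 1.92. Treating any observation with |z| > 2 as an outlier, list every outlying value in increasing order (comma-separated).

14.10, 14.63

Cutoffs at x̄ ± 2s: 18.74 ± 2·1.92 = [14.90, 22.58].
14.10: z = -2.42, |z| > 2 → outlier.
14.63: z = -2.14, |z| > 2 → outlier.
Every other value lies within [14.90, 22.58].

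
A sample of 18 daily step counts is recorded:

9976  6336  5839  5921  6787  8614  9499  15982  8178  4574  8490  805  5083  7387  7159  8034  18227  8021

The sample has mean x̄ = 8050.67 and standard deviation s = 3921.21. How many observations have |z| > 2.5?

1

Cutoffs: x̄ ± 2.5s = [-1752.355, 17853.695].
Outside the cutoffs: 18227.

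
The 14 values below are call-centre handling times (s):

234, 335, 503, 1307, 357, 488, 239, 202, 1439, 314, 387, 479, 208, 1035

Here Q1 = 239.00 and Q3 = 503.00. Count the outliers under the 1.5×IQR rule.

IQR = 264.00; fences at 239.00 − 396.00 = -157.00 and 503.00 + 396.00 = 899.00.
Outside the cutoffs: 1035, 1307, 1439.

3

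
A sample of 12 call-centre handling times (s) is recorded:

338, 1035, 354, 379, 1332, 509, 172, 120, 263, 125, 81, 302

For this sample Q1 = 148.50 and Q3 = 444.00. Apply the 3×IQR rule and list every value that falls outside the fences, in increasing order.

1332

IQR = Q3 − Q1 = 444.00 − 148.50 = 295.50.
Lower fence = Q1 − 3·IQR = 148.50 − 886.50 = -738.00.
Upper fence = Q3 + 3·IQR = 444.00 + 886.50 = 1330.50.
1332 > 1330.50 → outlier.
All remaining values lie within [-738.00, 1330.50].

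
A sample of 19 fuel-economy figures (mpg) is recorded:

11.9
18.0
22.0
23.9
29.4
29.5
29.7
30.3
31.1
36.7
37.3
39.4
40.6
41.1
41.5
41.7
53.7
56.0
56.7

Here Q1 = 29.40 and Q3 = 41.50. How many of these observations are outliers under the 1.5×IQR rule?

IQR = 12.10; fences at 29.40 − 18.15 = 11.25 and 41.50 + 18.15 = 59.65.
Every value lies within the cutoffs.

0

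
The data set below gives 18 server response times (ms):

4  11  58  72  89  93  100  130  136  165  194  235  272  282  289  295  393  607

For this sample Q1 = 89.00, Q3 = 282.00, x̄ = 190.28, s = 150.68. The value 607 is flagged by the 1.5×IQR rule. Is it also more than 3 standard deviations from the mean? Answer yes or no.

z = (607 − 190.28) / 150.68 = 2.77.
|z| = 2.77 ≤ 3.

no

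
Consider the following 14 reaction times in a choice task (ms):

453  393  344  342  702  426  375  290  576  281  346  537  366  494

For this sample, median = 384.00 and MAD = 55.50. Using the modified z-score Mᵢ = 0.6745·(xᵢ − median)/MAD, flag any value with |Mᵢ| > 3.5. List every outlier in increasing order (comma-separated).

|Mᵢ| > 3.5 ⇔ |xᵢ − 384.00| > 3.5·55.50/0.6745 = 287.99.
So outliers lie outside [96.01, 671.99].
702: M = 3.86 → outlier.

702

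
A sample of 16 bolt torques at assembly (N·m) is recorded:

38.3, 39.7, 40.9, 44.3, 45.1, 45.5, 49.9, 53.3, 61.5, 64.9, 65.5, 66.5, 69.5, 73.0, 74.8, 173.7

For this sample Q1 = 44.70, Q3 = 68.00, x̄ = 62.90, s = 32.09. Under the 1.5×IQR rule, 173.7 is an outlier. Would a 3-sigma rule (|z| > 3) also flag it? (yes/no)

yes

z = (173.7 − 62.90) / 32.09 = 3.45.
|z| = 3.45 > 3.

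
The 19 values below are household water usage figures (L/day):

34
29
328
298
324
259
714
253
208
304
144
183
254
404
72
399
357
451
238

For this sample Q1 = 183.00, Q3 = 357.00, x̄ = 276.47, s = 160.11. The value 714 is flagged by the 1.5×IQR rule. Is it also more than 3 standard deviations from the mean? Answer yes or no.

z = (714 − 276.47) / 160.11 = 2.73.
|z| = 2.73 ≤ 3.

no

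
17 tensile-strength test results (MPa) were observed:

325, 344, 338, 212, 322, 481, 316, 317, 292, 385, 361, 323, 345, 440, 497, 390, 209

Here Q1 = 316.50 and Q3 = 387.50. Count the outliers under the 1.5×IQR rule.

2

IQR = 71.00; fences at 316.50 − 106.50 = 210.00 and 387.50 + 106.50 = 494.00.
Outside the cutoffs: 209, 497.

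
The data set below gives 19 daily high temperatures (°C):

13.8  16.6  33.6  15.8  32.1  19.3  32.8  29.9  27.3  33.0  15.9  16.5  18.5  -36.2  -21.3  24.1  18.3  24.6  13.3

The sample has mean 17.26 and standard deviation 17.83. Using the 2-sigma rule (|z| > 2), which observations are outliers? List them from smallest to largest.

-36.2, -21.3

Cutoffs at x̄ ± 2s: 17.26 ± 2·17.83 = [-18.40, 52.92].
-36.2: z = -3.00, |z| > 2 → outlier.
-21.3: z = -2.16, |z| > 2 → outlier.
Every other value lies within [-18.40, 52.92].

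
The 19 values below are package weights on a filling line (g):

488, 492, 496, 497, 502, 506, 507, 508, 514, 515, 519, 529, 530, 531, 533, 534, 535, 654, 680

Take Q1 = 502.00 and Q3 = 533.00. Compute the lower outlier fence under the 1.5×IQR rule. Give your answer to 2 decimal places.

IQR = Q3 − Q1 = 533.00 − 502.00 = 31.00.
Lower fence = Q1 − 1.5·IQR = 502.00 − 46.50 = 455.50.
Upper fence = Q3 + 1.5·IQR = 533.00 + 46.50 = 579.50.

455.50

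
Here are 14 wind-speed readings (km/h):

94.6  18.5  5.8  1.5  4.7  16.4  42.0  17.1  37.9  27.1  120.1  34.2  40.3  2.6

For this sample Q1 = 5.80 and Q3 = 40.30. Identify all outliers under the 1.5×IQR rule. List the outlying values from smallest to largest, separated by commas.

IQR = Q3 − Q1 = 40.30 − 5.80 = 34.50.
Lower fence = Q1 − 1.5·IQR = 5.80 − 51.75 = -45.95.
Upper fence = Q3 + 1.5·IQR = 40.30 + 51.75 = 92.05.
94.6 > 92.05 → outlier.
120.1 > 92.05 → outlier.
All remaining values lie within [-45.95, 92.05].

94.6, 120.1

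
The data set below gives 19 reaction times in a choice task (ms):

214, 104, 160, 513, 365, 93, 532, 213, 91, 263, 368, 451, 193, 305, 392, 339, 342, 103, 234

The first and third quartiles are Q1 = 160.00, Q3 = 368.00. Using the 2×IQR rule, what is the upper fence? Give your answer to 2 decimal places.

IQR = Q3 − Q1 = 368.00 − 160.00 = 208.00.
Lower fence = Q1 − 2·IQR = 160.00 − 416.00 = -256.00.
Upper fence = Q3 + 2·IQR = 368.00 + 416.00 = 784.00.

784.00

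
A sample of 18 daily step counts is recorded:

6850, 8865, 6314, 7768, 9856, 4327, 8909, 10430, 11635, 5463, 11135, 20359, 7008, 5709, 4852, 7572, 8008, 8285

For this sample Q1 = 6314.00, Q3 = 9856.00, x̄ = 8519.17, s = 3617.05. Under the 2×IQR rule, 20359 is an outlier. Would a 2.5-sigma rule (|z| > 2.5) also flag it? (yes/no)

z = (20359 − 8519.17) / 3617.05 = 3.27.
|z| = 3.27 > 2.5.

yes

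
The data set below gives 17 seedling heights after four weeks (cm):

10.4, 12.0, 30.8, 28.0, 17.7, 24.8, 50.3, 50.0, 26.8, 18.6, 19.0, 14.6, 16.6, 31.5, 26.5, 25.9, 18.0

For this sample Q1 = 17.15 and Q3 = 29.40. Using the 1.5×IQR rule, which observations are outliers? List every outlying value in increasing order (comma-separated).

IQR = Q3 − Q1 = 29.40 − 17.15 = 12.25.
Lower fence = Q1 − 1.5·IQR = 17.15 − 18.375 = -1.225.
Upper fence = Q3 + 1.5·IQR = 29.40 + 18.375 = 47.775.
50.0 > 47.775 → outlier.
50.3 > 47.775 → outlier.
All remaining values lie within [-1.225, 47.775].

50.0, 50.3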